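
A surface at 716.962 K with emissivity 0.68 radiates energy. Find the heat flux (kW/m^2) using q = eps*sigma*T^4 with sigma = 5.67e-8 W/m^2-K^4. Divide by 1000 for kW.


T^4 = 2.6423e+11
q = 0.68 * 5.67e-8 * 2.6423e+11 / 1000 = 10.188 kW/m^2

10.188 kW/m^2


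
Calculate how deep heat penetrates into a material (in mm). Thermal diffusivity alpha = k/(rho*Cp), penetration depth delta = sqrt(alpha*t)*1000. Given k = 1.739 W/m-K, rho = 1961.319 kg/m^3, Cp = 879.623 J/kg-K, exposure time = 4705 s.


alpha = 1.739 / (1961.319 * 879.623) = 1.0080e-06 m^2/s
alpha * t = 0.0047426
delta = sqrt(0.0047426) * 1000 = 68.866 mm

68.866 mm


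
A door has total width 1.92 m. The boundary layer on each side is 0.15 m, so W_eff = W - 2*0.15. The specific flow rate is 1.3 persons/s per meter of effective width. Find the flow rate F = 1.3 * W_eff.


W_eff = 1.92 - 0.30 = 1.62 m
F = 1.3 * 1.62 = 2.106 persons/s

2.106 persons/s


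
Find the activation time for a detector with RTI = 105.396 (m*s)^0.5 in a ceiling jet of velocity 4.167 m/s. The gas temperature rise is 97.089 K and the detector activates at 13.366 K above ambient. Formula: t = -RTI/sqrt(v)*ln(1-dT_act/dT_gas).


dT_act/dT_gas = 0.13767
ln(1 - 0.13767) = -0.14811
t = -105.396 / sqrt(4.167) * -0.14811 = 7.6473 s

7.6473 s


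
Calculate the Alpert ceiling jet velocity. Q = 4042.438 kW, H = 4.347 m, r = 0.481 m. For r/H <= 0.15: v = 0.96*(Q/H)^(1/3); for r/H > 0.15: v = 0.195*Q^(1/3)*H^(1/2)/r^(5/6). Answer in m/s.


r/H = 0.481 / 4.347 = 0.11065
r/H <= 0.15, so v = 0.96*(Q/H)^(1/3)
Q/H = 929.94
(Q/H)^(1/3) = 9.7608
v = 0.96 * 9.7608 = 9.3703 m/s

9.3703 m/s


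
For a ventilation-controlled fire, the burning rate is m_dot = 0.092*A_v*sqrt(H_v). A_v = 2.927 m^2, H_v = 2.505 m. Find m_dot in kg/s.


sqrt(H_v) = 1.5827
m_dot = 0.092 * 2.927 * 1.5827 = 0.42620 kg/s

0.42620 kg/s


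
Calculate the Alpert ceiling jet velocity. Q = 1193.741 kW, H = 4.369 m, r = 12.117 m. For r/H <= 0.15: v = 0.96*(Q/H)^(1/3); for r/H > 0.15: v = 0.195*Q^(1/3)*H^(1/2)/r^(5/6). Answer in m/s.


r/H = 12.117 / 4.369 = 2.7734
r/H > 0.15, so v = 0.195*Q^(1/3)*H^(1/2)/r^(5/6)
Q^(1/3) = 10.608
H^(1/2) = 2.0902
r^(5/6) = 7.9952
v = 0.195 * 10.608 * 2.0902 / 7.9952 = 0.54080 m/s

0.54080 m/s


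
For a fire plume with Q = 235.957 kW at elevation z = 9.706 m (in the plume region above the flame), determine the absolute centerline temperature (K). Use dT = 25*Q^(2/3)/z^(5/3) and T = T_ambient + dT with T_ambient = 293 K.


Q^(2/3) = 38.185
z^(5/3) = 44.164
dT = 25 * 38.185 / 44.164 = 21.615 K
T = 293 + 21.615 = 314.62 K

314.62 K


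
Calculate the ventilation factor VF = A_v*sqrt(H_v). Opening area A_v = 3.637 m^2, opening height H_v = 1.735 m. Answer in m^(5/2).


sqrt(H_v) = 1.3172
VF = 3.637 * 1.3172 = 4.7906 m^(5/2)

4.7906 m^(5/2)


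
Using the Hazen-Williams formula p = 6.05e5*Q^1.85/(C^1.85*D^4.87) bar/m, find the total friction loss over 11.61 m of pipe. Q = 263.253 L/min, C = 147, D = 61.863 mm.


Q^1.85 = 30039
C^1.85 = 10222
D^4.87 = 5.2999e+08
p/m = 0.0033546 bar/m
p_total = 0.0033546 * 11.61 = 0.038947 bar

0.038947 bar


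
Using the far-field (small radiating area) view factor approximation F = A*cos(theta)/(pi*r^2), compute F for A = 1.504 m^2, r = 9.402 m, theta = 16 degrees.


cos(16 deg) = 0.96126
pi*r^2 = 277.71
F = 1.504 * 0.96126 / 277.71 = 0.0052059

0.0052059


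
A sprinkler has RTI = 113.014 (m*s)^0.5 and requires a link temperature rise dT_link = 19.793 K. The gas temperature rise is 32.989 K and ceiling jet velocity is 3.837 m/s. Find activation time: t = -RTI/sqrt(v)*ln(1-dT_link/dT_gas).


dT_link/dT_gas = 0.59999
ln(1 - 0.59999) = -0.91626
t = -113.014 / sqrt(3.837) * -0.91626 = 52.863 s

52.863 s


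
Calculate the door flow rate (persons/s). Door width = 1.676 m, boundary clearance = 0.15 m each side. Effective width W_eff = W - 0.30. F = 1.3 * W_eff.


W_eff = 1.676 - 0.30 = 1.376 m
F = 1.3 * 1.376 = 1.7888 persons/s

1.7888 persons/s


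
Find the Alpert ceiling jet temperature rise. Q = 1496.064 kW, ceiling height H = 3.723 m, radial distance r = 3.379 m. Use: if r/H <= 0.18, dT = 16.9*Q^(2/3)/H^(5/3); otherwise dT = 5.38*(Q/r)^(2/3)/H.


r/H = 3.379 / 3.723 = 0.90760
r/H > 0.18, so dT = 5.38*(Q/r)^(2/3)/H
Q/r = 442.75
(Q/r)^(2/3) = 58.091
dT = 5.38 * 58.091 / 3.723 = 83.945 K

83.945 K


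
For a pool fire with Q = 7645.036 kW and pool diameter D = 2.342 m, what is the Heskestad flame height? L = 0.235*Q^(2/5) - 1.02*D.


Q^(2/5) = 35.756
0.235 * Q^(2/5) = 8.4027
1.02 * D = 2.3888
L = 6.0139 m

6.0139 m


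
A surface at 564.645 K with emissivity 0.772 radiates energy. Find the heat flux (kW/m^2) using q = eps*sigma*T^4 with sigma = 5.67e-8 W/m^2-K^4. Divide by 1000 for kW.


T^4 = 1.0165e+11
q = 0.772 * 5.67e-8 * 1.0165e+11 / 1000 = 4.4494 kW/m^2

4.4494 kW/m^2


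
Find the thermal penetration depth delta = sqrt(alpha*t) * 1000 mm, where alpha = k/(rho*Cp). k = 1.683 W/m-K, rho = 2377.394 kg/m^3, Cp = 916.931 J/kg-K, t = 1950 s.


alpha = 1.683 / (2377.394 * 916.931) = 7.7205e-07 m^2/s
alpha * t = 0.0015055
delta = sqrt(0.0015055) * 1000 = 38.801 mm

38.801 mm


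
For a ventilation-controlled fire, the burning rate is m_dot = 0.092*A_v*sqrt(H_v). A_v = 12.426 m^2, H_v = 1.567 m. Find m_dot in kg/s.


sqrt(H_v) = 1.2518
m_dot = 0.092 * 12.426 * 1.2518 = 1.4310 kg/s

1.4310 kg/s


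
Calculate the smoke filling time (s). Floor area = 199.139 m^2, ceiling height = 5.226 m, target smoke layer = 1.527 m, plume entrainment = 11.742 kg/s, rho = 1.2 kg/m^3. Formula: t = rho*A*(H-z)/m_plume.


H - z = 3.699 m
t = 1.2 * 199.139 * 3.699 / 11.742 = 75.280 s

75.280 s


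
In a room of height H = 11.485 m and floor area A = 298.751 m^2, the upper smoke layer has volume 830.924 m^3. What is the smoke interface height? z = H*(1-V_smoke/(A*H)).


V/(A*H) = 0.24217
1 - 0.24217 = 0.75783
z = 11.485 * 0.75783 = 8.7037 m

8.7037 m


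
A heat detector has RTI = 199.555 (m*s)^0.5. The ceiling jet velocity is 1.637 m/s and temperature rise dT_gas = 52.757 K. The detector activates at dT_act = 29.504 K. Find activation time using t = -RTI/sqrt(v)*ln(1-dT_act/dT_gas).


dT_act/dT_gas = 0.55924
ln(1 - 0.55924) = -0.81926
t = -199.555 / sqrt(1.637) * -0.81926 = 127.78 s

127.78 s


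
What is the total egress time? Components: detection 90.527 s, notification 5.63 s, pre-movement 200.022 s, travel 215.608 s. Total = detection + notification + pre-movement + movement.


Total = 90.527 + 5.63 + 200.022 + 215.608 = 511.787 s

511.787 s


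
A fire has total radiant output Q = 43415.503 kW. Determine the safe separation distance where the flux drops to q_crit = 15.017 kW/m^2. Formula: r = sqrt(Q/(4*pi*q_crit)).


4*pi*q_crit = 188.71
Q/(4*pi*q_crit) = 230.07
r = sqrt(230.07) = 15.168 m

15.168 m


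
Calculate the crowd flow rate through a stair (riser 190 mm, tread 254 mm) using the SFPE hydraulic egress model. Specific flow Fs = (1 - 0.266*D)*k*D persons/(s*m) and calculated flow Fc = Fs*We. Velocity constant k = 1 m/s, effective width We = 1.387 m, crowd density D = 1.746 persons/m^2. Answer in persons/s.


1 - 0.266*D = 1 - 0.266*1.746 = 0.53556
Fs = 0.53556 * 1 * 1.746 = 0.93509 persons/(s*m)
Fc = 0.93509 * 1.387 = 1.2970 persons/s

1.2970 persons/s


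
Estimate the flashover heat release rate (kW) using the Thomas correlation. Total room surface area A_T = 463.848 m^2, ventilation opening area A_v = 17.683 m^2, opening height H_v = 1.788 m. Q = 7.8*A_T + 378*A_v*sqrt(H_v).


7.8*A_T = 3618.0
sqrt(H_v) = 1.3372
378*A_v*sqrt(H_v) = 8937.8
Q = 3618.0 + 8937.8 = 12556 kW

12556 kW


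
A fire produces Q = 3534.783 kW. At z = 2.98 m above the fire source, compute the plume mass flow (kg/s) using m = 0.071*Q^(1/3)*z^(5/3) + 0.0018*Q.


Q^(1/3) = 15.233
z^(5/3) = 6.1711
First term = 0.071 * 15.233 * 6.1711 = 6.6743
Second term = 0.0018 * 3534.783 = 6.3626
m = 13.037 kg/s

13.037 kg/s


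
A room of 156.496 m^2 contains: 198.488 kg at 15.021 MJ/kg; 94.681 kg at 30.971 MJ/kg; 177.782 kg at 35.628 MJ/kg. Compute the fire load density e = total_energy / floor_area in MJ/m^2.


Total energy = 198.488*15.021 + 94.681*30.971 + 177.782*35.628
= 2981.488 + 2932.365 + 6334.017
= 12247.87 MJ
e = 12247.87 / 156.496 = 78.263 MJ/m^2

78.263 MJ/m^2


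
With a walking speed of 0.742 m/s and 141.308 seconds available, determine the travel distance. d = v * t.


d = 0.742 * 141.308 = 104.85 m

104.85 m


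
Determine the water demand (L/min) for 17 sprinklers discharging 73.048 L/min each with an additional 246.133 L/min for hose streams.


Sprinkler demand = 17 * 73.048 = 1241.816 L/min
Total = 1241.816 + 246.133 = 1487.949 L/min

1487.949 L/min


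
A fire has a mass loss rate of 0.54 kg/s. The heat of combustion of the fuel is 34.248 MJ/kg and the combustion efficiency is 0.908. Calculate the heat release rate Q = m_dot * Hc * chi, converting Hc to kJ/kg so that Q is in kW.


Hc = 34.248 MJ/kg = 34.248 * 1000 kJ/kg = 34248 kJ/kg
Q = 0.54 kg/s * 34248 kJ/kg * 0.908 = 16792 kW

16792 kW


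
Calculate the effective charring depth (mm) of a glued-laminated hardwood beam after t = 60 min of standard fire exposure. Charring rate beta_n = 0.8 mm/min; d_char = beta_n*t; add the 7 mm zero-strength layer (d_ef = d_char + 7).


d_char = 0.8 * 60 = 48 mm
d_ef = 48 + 1.0*7 = 55 mm

55 mm


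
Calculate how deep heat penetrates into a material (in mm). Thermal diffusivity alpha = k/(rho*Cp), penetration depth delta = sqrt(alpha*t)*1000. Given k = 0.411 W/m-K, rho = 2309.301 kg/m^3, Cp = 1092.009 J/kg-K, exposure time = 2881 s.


alpha = 0.411 / (2309.301 * 1092.009) = 1.6298e-07 m^2/s
alpha * t = 0.00046955
delta = sqrt(0.00046955) * 1000 = 21.669 mm

21.669 mm


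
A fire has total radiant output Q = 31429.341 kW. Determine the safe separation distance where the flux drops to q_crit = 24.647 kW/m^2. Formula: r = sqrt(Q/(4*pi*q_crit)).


4*pi*q_crit = 309.72
Q/(4*pi*q_crit) = 101.48
r = sqrt(101.48) = 10.074 m

10.074 m


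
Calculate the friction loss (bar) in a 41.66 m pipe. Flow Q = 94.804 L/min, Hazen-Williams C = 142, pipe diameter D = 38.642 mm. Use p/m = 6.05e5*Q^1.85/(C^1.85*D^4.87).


Q^1.85 = 4540.8
C^1.85 = 9588.1
D^4.87 = 5.3577e+07
p/m = 0.0053477 bar/m
p_total = 0.0053477 * 41.66 = 0.22279 bar

0.22279 bar


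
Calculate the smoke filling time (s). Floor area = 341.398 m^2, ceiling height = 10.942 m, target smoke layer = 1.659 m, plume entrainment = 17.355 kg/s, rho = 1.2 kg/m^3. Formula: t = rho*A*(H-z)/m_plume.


H - z = 9.283 m
t = 1.2 * 341.398 * 9.283 / 17.355 = 219.13 s

219.13 s


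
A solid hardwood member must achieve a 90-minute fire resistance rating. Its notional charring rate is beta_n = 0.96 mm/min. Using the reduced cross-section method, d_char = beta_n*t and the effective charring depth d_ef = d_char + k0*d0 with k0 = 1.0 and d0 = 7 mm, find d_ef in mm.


d_char = 0.96 * 90 = 86.4 mm
d_ef = 86.4 + 1.0*7 = 93.4 mm

93.4 mm


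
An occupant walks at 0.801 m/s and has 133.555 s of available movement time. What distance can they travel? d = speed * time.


d = 0.801 * 133.555 = 106.98 m

106.98 m


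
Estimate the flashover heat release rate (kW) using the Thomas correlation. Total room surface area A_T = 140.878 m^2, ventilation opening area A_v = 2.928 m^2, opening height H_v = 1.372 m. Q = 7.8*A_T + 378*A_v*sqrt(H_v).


7.8*A_T = 1098.8
sqrt(H_v) = 1.1713
378*A_v*sqrt(H_v) = 1296.4
Q = 1098.8 + 1296.4 = 2395.3 kW

2395.3 kW


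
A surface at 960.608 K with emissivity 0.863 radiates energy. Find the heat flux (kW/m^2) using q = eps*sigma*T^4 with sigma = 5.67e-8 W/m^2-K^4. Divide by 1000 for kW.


T^4 = 8.5150e+11
q = 0.863 * 5.67e-8 * 8.5150e+11 / 1000 = 41.666 kW/m^2

41.666 kW/m^2


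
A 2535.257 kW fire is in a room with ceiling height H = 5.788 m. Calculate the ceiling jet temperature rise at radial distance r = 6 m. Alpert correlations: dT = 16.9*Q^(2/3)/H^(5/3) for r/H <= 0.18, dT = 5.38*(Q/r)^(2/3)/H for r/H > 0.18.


r/H = 6 / 5.788 = 1.0366
r/H > 0.18, so dT = 5.38*(Q/r)^(2/3)/H
Q/r = 422.54
(Q/r)^(2/3) = 56.309
dT = 5.38 * 56.309 / 5.788 = 52.340 K

52.340 K


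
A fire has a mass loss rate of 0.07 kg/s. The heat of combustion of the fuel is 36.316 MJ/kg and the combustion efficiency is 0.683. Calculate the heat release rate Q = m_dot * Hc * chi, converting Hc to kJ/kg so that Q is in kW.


Hc = 36.316 MJ/kg = 36.316 * 1000 kJ/kg = 36316 kJ/kg
Q = 0.07 kg/s * 36316 kJ/kg * 0.683 = 1736.3 kW

1736.3 kW


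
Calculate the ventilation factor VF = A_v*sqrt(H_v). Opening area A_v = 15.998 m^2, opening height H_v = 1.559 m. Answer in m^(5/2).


sqrt(H_v) = 1.2486
VF = 15.998 * 1.2486 = 19.975 m^(5/2)

19.975 m^(5/2)


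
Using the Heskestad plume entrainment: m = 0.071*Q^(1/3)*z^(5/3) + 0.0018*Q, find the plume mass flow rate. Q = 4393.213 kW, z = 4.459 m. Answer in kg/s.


Q^(1/3) = 16.378
z^(5/3) = 12.080
First term = 0.071 * 16.378 * 12.080 = 14.047
Second term = 0.0018 * 4393.213 = 7.9078
m = 21.955 kg/s

21.955 kg/s


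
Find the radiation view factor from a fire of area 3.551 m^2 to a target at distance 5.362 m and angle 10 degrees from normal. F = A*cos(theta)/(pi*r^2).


cos(10 deg) = 0.98481
pi*r^2 = 90.324
F = 3.551 * 0.98481 / 90.324 = 0.038717

0.038717


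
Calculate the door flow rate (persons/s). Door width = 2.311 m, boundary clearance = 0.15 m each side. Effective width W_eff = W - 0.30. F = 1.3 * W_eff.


W_eff = 2.311 - 0.30 = 2.011 m
F = 1.3 * 2.011 = 2.6143 persons/s

2.6143 persons/s


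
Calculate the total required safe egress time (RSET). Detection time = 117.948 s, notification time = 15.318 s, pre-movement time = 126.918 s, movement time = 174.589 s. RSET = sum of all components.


Total = 117.948 + 15.318 + 126.918 + 174.589 = 434.773 s

434.773 s


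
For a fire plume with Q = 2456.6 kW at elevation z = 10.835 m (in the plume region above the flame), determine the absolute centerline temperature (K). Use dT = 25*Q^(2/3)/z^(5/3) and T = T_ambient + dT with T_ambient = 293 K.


Q^(2/3) = 182.06
z^(5/3) = 53.054
dT = 25 * 182.06 / 53.054 = 85.792 K
T = 293 + 85.792 = 378.79 K

378.79 K


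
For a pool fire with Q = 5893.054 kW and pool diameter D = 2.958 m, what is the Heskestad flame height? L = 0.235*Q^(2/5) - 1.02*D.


Q^(2/5) = 32.221
0.235 * Q^(2/5) = 7.5719
1.02 * D = 3.0172
L = 4.5547 m

4.5547 m


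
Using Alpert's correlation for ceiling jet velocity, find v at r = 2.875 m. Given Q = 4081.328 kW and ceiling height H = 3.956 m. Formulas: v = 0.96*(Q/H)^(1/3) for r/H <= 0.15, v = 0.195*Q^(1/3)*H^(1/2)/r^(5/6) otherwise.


r/H = 2.875 / 3.956 = 0.72674
r/H > 0.15, so v = 0.195*Q^(1/3)*H^(1/2)/r^(5/6)
Q^(1/3) = 15.981
H^(1/2) = 1.9890
r^(5/6) = 2.4110
v = 0.195 * 15.981 * 1.9890 / 2.4110 = 2.5708 m/s

2.5708 m/s


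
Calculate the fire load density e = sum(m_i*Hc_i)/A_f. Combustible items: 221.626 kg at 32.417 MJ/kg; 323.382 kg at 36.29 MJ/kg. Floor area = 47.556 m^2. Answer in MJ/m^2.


Total energy = 221.626*32.417 + 323.382*36.29
= 7184.450 + 11735.53
= 18919.98 MJ
e = 18919.98 / 47.556 = 397.85 MJ/m^2

397.85 MJ/m^2


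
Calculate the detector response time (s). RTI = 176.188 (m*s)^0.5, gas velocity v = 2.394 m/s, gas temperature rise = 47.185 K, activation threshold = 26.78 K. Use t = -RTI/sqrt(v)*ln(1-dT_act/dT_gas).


dT_act/dT_gas = 0.56755
ln(1 - 0.56755) = -0.83830
t = -176.188 / sqrt(2.394) * -0.83830 = 95.458 s

95.458 s


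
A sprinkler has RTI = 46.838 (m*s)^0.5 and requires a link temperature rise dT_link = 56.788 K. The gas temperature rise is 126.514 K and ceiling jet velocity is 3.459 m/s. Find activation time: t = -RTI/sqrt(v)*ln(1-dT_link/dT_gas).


dT_link/dT_gas = 0.44887
ln(1 - 0.44887) = -0.59578
t = -46.838 / sqrt(3.459) * -0.59578 = 15.004 s

15.004 s


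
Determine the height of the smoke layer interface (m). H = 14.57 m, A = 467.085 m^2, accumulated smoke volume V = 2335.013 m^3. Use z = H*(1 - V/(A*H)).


V/(A*H) = 0.34311
1 - 0.34311 = 0.65689
z = 14.57 * 0.65689 = 9.5709 m

9.5709 m


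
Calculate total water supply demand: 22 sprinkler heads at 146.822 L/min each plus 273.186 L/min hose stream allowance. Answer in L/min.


Sprinkler demand = 22 * 146.822 = 3230.084 L/min
Total = 3230.084 + 273.186 = 3503.27 L/min

3503.27 L/min


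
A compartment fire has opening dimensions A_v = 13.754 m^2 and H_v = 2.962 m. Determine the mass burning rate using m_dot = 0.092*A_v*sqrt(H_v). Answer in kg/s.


sqrt(H_v) = 1.7210
m_dot = 0.092 * 13.754 * 1.7210 = 2.1778 kg/s

2.1778 kg/s


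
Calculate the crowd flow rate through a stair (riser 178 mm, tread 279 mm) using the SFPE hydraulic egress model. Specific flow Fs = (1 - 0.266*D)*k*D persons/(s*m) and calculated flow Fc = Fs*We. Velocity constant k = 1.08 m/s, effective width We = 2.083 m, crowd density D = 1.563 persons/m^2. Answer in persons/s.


1 - 0.266*D = 1 - 0.266*1.563 = 0.58424
Fs = 0.58424 * 1.08 * 1.563 = 0.98622 persons/(s*m)
Fc = 0.98622 * 2.083 = 2.0543 persons/s

2.0543 persons/s


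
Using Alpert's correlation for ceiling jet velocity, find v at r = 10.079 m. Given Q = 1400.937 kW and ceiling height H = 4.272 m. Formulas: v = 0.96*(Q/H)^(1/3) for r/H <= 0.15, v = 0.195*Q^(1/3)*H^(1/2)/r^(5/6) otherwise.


r/H = 10.079 / 4.272 = 2.3593
r/H > 0.15, so v = 0.195*Q^(1/3)*H^(1/2)/r^(5/6)
Q^(1/3) = 11.189
H^(1/2) = 2.0669
r^(5/6) = 6.8577
v = 0.195 * 11.189 * 2.0669 / 6.8577 = 0.65762 m/s

0.65762 m/s


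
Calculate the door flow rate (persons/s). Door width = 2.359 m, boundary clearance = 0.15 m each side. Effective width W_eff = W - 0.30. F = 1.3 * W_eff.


W_eff = 2.359 - 0.30 = 2.059 m
F = 1.3 * 2.059 = 2.6767 persons/s

2.6767 persons/s


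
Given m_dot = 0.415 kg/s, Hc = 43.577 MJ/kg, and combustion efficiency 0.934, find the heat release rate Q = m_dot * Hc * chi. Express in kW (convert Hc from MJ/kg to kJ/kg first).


Hc = 43.577 MJ/kg = 43.577 * 1000 kJ/kg = 43577 kJ/kg
Q = 0.415 kg/s * 43577 kJ/kg * 0.934 = 16891 kW

16891 kW


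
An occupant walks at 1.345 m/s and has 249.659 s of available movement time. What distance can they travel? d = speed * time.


d = 1.345 * 249.659 = 335.79 m

335.79 m


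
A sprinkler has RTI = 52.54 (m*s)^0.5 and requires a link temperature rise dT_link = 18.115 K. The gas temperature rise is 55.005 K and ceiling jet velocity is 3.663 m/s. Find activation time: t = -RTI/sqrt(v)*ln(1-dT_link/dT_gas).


dT_link/dT_gas = 0.32933
ln(1 - 0.32933) = -0.39948
t = -52.54 / sqrt(3.663) * -0.39948 = 10.967 s

10.967 s


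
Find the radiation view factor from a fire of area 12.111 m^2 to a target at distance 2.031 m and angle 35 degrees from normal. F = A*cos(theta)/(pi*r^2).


cos(35 deg) = 0.81915
pi*r^2 = 12.959
F = 12.111 * 0.81915 / 12.959 = 0.76555

0.76555


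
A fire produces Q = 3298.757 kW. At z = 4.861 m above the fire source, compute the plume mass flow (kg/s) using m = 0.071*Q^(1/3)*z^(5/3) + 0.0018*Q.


Q^(1/3) = 14.886
z^(5/3) = 13.949
First term = 0.071 * 14.886 * 13.949 = 14.743
Second term = 0.0018 * 3298.757 = 5.9378
m = 20.681 kg/s

20.681 kg/s


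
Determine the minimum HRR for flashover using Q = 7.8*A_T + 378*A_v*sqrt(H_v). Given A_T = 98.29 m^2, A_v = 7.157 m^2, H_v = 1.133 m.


7.8*A_T = 766.662
sqrt(H_v) = 1.0644
378*A_v*sqrt(H_v) = 2879.6
Q = 766.662 + 2879.6 = 3646.3 kW

3646.3 kW


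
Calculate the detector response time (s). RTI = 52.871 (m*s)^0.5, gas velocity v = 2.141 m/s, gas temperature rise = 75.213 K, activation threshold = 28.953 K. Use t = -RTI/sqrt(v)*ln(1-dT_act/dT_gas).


dT_act/dT_gas = 0.38495
ln(1 - 0.38495) = -0.48605
t = -52.871 / sqrt(2.141) * -0.48605 = 17.563 s

17.563 s


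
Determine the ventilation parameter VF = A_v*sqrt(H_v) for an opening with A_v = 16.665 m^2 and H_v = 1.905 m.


sqrt(H_v) = 1.3802
VF = 16.665 * 1.3802 = 23.001 m^(5/2)

23.001 m^(5/2)


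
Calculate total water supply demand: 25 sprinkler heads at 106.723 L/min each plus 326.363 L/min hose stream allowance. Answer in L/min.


Sprinkler demand = 25 * 106.723 = 2668.075 L/min
Total = 2668.075 + 326.363 = 2994.438 L/min

2994.438 L/min


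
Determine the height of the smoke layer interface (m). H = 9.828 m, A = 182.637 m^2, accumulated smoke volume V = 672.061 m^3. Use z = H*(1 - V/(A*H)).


V/(A*H) = 0.37442
1 - 0.37442 = 0.62558
z = 9.828 * 0.62558 = 6.1482 m

6.1482 m


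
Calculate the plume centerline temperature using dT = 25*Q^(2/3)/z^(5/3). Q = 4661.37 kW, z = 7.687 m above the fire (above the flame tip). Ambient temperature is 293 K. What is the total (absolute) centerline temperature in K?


Q^(2/3) = 279.05
z^(5/3) = 29.941
dT = 25 * 279.05 / 29.941 = 233.00 K
T = 293 + 233.00 = 526.00 K

526.00 K


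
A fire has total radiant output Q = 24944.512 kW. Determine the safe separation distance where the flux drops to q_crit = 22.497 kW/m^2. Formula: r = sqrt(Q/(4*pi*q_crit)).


4*pi*q_crit = 282.71
Q/(4*pi*q_crit) = 88.235
r = sqrt(88.235) = 9.3933 m

9.3933 m


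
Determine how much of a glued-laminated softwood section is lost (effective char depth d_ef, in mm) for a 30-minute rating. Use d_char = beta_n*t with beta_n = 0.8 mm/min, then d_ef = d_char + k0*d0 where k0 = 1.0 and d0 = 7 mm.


d_char = 0.8 * 30 = 24 mm
d_ef = 24 + 1.0*7 = 31 mm

31 mm


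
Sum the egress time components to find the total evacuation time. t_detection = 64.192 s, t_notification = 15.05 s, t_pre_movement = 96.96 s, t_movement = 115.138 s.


Total = 64.192 + 15.05 + 96.96 + 115.138 = 291.34 s

291.34 s


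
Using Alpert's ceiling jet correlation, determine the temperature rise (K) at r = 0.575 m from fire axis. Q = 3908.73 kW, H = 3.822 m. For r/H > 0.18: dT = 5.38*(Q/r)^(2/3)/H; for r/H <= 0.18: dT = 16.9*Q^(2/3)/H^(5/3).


r/H = 0.575 / 3.822 = 0.15044
r/H <= 0.18, so dT = 16.9*Q^(2/3)/H^(5/3)
Q^(2/3) = 248.14
H^(5/3) = 9.3430
dT = 16.9 * 248.14 / 9.3430 = 448.84 K

448.84 K


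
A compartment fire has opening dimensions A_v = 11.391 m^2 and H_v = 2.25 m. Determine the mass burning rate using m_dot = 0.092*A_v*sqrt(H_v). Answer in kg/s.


sqrt(H_v) = 1.5
m_dot = 0.092 * 11.391 * 1.5 = 1.5720 kg/s

1.5720 kg/s


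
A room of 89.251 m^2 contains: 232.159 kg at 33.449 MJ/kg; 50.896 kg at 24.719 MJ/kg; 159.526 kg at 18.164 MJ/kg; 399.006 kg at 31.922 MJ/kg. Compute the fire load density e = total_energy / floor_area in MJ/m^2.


Total energy = 232.159*33.449 + 50.896*24.719 + 159.526*18.164 + 399.006*31.922
= 7765.486 + 1258.098 + 2897.630 + 12737.07
= 24658.28 MJ
e = 24658.28 / 89.251 = 276.28 MJ/m^2

276.28 MJ/m^2


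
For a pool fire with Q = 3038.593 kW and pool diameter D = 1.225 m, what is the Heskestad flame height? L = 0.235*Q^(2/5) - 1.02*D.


Q^(2/5) = 24.721
0.235 * Q^(2/5) = 5.8095
1.02 * D = 1.2495
L = 4.5600 m

4.5600 m


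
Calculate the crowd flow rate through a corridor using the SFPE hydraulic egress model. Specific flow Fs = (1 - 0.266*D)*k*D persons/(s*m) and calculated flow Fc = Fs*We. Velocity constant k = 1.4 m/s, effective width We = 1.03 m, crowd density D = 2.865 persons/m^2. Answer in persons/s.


1 - 0.266*D = 1 - 0.266*2.865 = 0.23791
Fs = 0.23791 * 1.4 * 2.865 = 0.95426 persons/(s*m)
Fc = 0.95426 * 1.03 = 0.98288 persons/s

0.98288 persons/s


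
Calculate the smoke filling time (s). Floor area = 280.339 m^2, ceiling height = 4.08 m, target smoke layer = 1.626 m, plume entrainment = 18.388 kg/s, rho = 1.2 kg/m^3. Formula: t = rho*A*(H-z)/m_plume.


H - z = 2.454 m
t = 1.2 * 280.339 * 2.454 / 18.388 = 44.896 s

44.896 s


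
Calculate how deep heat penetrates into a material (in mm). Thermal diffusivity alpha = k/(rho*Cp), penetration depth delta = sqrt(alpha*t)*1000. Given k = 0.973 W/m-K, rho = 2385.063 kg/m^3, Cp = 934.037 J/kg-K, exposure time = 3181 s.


alpha = 0.973 / (2385.063 * 934.037) = 4.3677e-07 m^2/s
alpha * t = 0.0013894
delta = sqrt(0.0013894) * 1000 = 37.274 mm

37.274 mm


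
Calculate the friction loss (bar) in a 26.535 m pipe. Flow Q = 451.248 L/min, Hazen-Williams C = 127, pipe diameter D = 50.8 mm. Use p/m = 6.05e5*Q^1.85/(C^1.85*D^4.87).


Q^1.85 = 81408
C^1.85 = 7799.0
D^4.87 = 2.0303e+08
p/m = 0.031105 bar/m
p_total = 0.031105 * 26.535 = 0.82537 bar

0.82537 bar


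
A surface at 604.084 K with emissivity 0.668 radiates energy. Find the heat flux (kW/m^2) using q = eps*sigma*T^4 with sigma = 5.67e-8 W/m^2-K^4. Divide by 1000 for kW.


T^4 = 1.3316e+11
q = 0.668 * 5.67e-8 * 1.3316e+11 / 1000 = 5.0437 kW/m^2

5.0437 kW/m^2


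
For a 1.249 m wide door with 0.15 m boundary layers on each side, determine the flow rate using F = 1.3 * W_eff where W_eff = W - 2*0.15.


W_eff = 1.249 - 0.30 = 0.949 m
F = 1.3 * 0.949 = 1.2337 persons/s

1.2337 persons/s


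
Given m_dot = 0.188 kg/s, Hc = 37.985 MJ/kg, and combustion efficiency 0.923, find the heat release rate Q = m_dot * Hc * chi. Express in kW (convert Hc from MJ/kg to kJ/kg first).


Hc = 37.985 MJ/kg = 37.985 * 1000 kJ/kg = 37985 kJ/kg
Q = 0.188 kg/s * 37985 kJ/kg * 0.923 = 6591.3 kW

6591.3 kW


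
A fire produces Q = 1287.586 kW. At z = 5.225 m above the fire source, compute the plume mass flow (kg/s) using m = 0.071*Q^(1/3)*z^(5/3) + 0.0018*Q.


Q^(1/3) = 10.879
z^(5/3) = 15.733
First term = 0.071 * 10.879 * 15.733 = 12.152
Second term = 0.0018 * 1287.586 = 2.3177
m = 14.470 kg/s

14.470 kg/s


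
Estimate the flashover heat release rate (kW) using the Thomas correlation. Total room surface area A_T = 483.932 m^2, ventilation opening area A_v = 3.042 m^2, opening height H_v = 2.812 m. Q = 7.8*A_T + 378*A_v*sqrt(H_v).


7.8*A_T = 3774.7
sqrt(H_v) = 1.6769
378*A_v*sqrt(H_v) = 1928.2
Q = 3774.7 + 1928.2 = 5702.9 kW

5702.9 kW


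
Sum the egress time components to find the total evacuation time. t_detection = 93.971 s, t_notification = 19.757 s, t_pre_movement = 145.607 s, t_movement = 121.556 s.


Total = 93.971 + 19.757 + 145.607 + 121.556 = 380.891 s

380.891 s


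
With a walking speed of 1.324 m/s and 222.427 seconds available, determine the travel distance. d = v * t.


d = 1.324 * 222.427 = 294.49 m

294.49 m


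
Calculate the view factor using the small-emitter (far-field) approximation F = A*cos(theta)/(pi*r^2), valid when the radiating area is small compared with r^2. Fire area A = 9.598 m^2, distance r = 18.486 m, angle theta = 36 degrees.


cos(36 deg) = 0.80902
pi*r^2 = 1073.6
F = 9.598 * 0.80902 / 1073.6 = 0.0072327

0.0072327


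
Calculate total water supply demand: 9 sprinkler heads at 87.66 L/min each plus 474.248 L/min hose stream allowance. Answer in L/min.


Sprinkler demand = 9 * 87.66 = 788.94 L/min
Total = 788.94 + 474.248 = 1263.188 L/min

1263.188 L/min


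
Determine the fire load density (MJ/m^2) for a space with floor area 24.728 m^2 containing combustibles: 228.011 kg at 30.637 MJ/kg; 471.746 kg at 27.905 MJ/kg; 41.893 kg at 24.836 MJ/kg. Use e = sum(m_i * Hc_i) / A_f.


Total energy = 228.011*30.637 + 471.746*27.905 + 41.893*24.836
= 6985.573 + 13164.07 + 1040.455
= 21190.10 MJ
e = 21190.10 / 24.728 = 856.93 MJ/m^2

856.93 MJ/m^2


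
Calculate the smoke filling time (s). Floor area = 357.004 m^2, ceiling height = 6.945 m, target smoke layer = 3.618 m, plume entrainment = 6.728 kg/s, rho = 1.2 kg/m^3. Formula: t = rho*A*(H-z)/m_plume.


H - z = 3.327 m
t = 1.2 * 357.004 * 3.327 / 6.728 = 211.85 s

211.85 s


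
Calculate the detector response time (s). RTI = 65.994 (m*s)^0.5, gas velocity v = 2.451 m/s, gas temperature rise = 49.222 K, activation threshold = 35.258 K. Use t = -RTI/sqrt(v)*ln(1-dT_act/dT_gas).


dT_act/dT_gas = 0.71631
ln(1 - 0.71631) = -1.2599
t = -65.994 / sqrt(2.451) * -1.2599 = 53.107 s

53.107 s


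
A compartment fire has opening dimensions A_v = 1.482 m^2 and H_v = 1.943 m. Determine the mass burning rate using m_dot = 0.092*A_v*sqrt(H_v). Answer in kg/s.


sqrt(H_v) = 1.3939
m_dot = 0.092 * 1.482 * 1.3939 = 0.19005 kg/s

0.19005 kg/s


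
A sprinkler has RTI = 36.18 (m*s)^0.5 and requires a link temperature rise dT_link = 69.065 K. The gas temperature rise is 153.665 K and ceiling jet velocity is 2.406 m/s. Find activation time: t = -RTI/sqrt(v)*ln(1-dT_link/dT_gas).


dT_link/dT_gas = 0.44945
ln(1 - 0.44945) = -0.59684
t = -36.18 / sqrt(2.406) * -0.59684 = 13.921 s

13.921 s


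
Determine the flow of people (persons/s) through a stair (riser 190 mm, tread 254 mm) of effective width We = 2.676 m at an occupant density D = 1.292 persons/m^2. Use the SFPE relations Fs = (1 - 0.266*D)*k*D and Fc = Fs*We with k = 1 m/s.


1 - 0.266*D = 1 - 0.266*1.292 = 0.65633
Fs = 0.65633 * 1 * 1.292 = 0.84798 persons/(s*m)
Fc = 0.84798 * 2.676 = 2.2692 persons/s

2.2692 persons/s


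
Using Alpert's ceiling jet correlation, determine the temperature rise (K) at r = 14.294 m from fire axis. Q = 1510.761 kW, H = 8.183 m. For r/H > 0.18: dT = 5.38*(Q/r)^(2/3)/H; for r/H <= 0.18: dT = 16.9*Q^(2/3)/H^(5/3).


r/H = 14.294 / 8.183 = 1.7468
r/H > 0.18, so dT = 5.38*(Q/r)^(2/3)/H
Q/r = 105.69
(Q/r)^(2/3) = 22.354
dT = 5.38 * 22.354 / 8.183 = 14.697 K

14.697 K


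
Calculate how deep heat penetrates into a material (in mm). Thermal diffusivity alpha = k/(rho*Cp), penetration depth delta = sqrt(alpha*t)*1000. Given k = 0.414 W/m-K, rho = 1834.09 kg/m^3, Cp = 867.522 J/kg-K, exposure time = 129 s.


alpha = 0.414 / (1834.09 * 867.522) = 2.6020e-07 m^2/s
alpha * t = 3.3565e-05
delta = sqrt(3.3565e-05) * 1000 = 5.7935 mm

5.7935 mm


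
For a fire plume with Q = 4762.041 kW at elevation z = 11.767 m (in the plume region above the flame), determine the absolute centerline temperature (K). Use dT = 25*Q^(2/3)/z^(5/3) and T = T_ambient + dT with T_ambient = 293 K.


Q^(2/3) = 283.05
z^(5/3) = 60.876
dT = 25 * 283.05 / 60.876 = 116.24 K
T = 293 + 116.24 = 409.24 K

409.24 K


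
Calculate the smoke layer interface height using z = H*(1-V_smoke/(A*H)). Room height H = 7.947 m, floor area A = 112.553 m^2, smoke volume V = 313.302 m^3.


V/(A*H) = 0.35027
1 - 0.35027 = 0.64973
z = 7.947 * 0.64973 = 5.1634 m

5.1634 m


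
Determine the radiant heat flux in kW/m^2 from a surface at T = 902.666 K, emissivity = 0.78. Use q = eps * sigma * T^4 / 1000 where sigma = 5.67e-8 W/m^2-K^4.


T^4 = 6.6391e+11
q = 0.78 * 5.67e-8 * 6.6391e+11 / 1000 = 29.362 kW/m^2

29.362 kW/m^2


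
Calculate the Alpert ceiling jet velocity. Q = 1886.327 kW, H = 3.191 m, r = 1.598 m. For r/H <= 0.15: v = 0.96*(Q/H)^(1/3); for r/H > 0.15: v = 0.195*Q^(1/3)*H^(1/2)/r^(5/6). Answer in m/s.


r/H = 1.598 / 3.191 = 0.50078
r/H > 0.15, so v = 0.195*Q^(1/3)*H^(1/2)/r^(5/6)
Q^(1/3) = 12.356
H^(1/2) = 1.7863
r^(5/6) = 1.4779
v = 0.195 * 12.356 * 1.7863 / 1.4779 = 2.9122 m/s

2.9122 m/s


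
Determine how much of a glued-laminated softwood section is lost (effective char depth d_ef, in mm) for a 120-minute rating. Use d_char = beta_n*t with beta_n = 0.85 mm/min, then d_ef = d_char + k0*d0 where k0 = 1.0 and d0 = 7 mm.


d_char = 0.85 * 120 = 102 mm
d_ef = 102 + 1.0*7 = 109 mm

109 mm


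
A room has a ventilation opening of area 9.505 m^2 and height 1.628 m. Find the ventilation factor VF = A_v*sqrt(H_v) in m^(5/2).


sqrt(H_v) = 1.2759
VF = 9.505 * 1.2759 = 12.128 m^(5/2)

12.128 m^(5/2)


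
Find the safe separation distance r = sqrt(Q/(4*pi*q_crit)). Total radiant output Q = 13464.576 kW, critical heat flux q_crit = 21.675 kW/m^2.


4*pi*q_crit = 272.38
Q/(4*pi*q_crit) = 49.434
r = sqrt(49.434) = 7.0309 m

7.0309 m


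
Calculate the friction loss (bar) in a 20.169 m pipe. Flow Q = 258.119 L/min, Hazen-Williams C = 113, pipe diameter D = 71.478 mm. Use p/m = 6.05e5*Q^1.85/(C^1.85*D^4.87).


Q^1.85 = 28965
C^1.85 = 6283.4
D^4.87 = 1.0711e+09
p/m = 0.0026038 bar/m
p_total = 0.0026038 * 20.169 = 0.052516 bar

0.052516 bar


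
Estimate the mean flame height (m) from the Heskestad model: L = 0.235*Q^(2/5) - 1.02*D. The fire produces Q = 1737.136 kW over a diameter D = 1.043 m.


Q^(2/5) = 19.767
0.235 * Q^(2/5) = 4.6452
1.02 * D = 1.0639
L = 3.5813 m

3.5813 m


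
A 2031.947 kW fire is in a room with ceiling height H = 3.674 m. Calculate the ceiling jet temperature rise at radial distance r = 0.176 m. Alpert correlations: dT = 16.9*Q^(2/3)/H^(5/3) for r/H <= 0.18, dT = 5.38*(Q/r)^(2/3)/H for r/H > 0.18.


r/H = 0.176 / 3.674 = 0.047904
r/H <= 0.18, so dT = 16.9*Q^(2/3)/H^(5/3)
Q^(2/3) = 160.43
H^(5/3) = 8.7478
dT = 16.9 * 160.43 / 8.7478 = 309.93 K

309.93 K


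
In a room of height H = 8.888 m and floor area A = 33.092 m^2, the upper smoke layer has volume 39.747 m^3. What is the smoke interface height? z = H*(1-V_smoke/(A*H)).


V/(A*H) = 0.13514
1 - 0.13514 = 0.86486
z = 8.888 * 0.86486 = 7.6869 m

7.6869 m


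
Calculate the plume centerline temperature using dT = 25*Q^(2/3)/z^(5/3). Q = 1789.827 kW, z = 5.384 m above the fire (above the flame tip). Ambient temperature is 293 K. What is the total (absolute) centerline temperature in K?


Q^(2/3) = 147.41
z^(5/3) = 16.539
dT = 25 * 147.41 / 16.539 = 222.83 K
T = 293 + 222.83 = 515.83 K

515.83 K


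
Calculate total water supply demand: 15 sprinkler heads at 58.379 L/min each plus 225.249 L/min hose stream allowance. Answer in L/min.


Sprinkler demand = 15 * 58.379 = 875.685 L/min
Total = 875.685 + 225.249 = 1100.934 L/min

1100.934 L/min


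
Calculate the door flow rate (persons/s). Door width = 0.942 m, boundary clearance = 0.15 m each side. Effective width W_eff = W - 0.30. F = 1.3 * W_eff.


W_eff = 0.942 - 0.30 = 0.642 m
F = 1.3 * 0.642 = 0.83460 persons/s

0.83460 persons/s


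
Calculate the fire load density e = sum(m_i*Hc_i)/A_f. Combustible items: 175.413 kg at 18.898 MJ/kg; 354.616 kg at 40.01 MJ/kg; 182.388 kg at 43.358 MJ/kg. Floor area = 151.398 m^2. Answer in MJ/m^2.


Total energy = 175.413*18.898 + 354.616*40.01 + 182.388*43.358
= 3314.955 + 14188.19 + 7907.979
= 25411.12 MJ
e = 25411.12 / 151.398 = 167.84 MJ/m^2

167.84 MJ/m^2


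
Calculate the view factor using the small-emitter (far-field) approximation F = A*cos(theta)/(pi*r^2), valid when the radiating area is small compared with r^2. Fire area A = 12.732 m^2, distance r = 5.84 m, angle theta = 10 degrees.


cos(10 deg) = 0.98481
pi*r^2 = 107.15
F = 12.732 * 0.98481 / 107.15 = 0.11702

0.11702


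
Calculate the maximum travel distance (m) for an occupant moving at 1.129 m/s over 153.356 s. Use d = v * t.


d = 1.129 * 153.356 = 173.14 m

173.14 m


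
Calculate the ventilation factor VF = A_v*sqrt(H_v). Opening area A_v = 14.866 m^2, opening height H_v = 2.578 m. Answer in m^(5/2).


sqrt(H_v) = 1.6056
VF = 14.866 * 1.6056 = 23.869 m^(5/2)

23.869 m^(5/2)


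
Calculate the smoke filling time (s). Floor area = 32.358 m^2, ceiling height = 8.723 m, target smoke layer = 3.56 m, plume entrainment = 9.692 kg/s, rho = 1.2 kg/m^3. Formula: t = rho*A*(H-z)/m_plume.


H - z = 5.163 m
t = 1.2 * 32.358 * 5.163 / 9.692 = 20.685 s

20.685 s


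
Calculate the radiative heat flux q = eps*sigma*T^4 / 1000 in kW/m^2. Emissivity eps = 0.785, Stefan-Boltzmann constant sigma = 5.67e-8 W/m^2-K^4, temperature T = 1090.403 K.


T^4 = 1.4137e+12
q = 0.785 * 5.67e-8 * 1.4137e+12 / 1000 = 62.922 kW/m^2

62.922 kW/m^2


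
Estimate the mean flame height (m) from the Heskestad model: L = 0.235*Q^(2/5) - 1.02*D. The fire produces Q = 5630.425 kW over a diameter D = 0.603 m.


Q^(2/5) = 31.639
0.235 * Q^(2/5) = 7.4351
1.02 * D = 0.61506
L = 6.8200 m

6.8200 m


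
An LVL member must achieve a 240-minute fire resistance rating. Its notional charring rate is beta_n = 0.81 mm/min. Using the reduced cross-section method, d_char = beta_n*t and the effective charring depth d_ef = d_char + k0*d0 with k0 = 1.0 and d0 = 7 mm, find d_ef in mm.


d_char = 0.81 * 240 = 194.4 mm
d_ef = 194.4 + 1.0*7 = 201.4 mm

201.4 mm


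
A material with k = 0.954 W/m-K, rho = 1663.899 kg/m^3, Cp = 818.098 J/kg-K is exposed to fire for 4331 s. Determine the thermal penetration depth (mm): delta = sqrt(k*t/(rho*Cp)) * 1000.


alpha = 0.954 / (1663.899 * 818.098) = 7.0084e-07 m^2/s
alpha * t = 0.0030353
delta = sqrt(0.0030353) * 1000 = 55.094 mm

55.094 mm


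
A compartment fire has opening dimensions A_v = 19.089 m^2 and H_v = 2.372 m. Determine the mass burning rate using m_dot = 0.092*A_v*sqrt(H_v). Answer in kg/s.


sqrt(H_v) = 1.5401
m_dot = 0.092 * 19.089 * 1.5401 = 2.7048 kg/s

2.7048 kg/s


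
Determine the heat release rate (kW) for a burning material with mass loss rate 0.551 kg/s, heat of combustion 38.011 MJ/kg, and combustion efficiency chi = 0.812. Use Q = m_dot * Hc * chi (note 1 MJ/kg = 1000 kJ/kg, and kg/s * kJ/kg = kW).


Hc = 38.011 MJ/kg = 38.011 * 1000 kJ/kg = 38011 kJ/kg
Q = 0.551 kg/s * 38011 kJ/kg * 0.812 = 17007 kW

17007 kW


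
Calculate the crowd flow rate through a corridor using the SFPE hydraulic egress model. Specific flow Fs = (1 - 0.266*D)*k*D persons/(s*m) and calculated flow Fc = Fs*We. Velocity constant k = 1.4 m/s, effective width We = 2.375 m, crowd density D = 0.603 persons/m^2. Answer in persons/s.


1 - 0.266*D = 1 - 0.266*0.603 = 0.83960
Fs = 0.83960 * 1.4 * 0.603 = 0.70879 persons/(s*m)
Fc = 0.70879 * 2.375 = 1.6834 persons/s

1.6834 persons/s


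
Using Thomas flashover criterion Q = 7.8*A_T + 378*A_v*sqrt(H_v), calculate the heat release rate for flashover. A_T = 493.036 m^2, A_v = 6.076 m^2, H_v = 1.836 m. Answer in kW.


7.8*A_T = 3845.7
sqrt(H_v) = 1.3550
378*A_v*sqrt(H_v) = 3112.0
Q = 3845.7 + 3112.0 = 6957.7 kW

6957.7 kW


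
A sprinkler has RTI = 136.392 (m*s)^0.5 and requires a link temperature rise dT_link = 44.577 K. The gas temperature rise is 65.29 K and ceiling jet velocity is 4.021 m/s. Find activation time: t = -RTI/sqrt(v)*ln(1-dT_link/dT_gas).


dT_link/dT_gas = 0.68275
ln(1 - 0.68275) = -1.1481
t = -136.392 / sqrt(4.021) * -1.1481 = 78.090 s

78.090 s


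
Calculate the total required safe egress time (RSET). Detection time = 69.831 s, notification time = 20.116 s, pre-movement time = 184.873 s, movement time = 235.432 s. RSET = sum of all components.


Total = 69.831 + 20.116 + 184.873 + 235.432 = 510.252 s

510.252 s


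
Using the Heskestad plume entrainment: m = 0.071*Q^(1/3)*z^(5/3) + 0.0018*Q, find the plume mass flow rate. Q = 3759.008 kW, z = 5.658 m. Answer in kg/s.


Q^(1/3) = 15.549
z^(5/3) = 17.965
First term = 0.071 * 15.549 * 17.965 = 19.833
Second term = 0.0018 * 3759.008 = 6.7662
m = 26.599 kg/s

26.599 kg/s


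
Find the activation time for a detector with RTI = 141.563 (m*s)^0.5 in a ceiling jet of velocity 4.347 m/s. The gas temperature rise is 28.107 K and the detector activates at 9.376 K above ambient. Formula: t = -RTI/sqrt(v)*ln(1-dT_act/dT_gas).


dT_act/dT_gas = 0.33358
ln(1 - 0.33358) = -0.40584
t = -141.563 / sqrt(4.347) * -0.40584 = 27.556 s

27.556 s


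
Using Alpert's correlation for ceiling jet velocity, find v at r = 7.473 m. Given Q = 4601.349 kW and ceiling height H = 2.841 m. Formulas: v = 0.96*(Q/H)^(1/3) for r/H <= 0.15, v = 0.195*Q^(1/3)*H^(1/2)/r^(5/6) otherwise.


r/H = 7.473 / 2.841 = 2.6304
r/H > 0.15, so v = 0.195*Q^(1/3)*H^(1/2)/r^(5/6)
Q^(1/3) = 16.633
H^(1/2) = 1.6855
r^(5/6) = 5.3446
v = 0.195 * 16.633 * 1.6855 / 5.3446 = 1.0229 m/s

1.0229 m/s


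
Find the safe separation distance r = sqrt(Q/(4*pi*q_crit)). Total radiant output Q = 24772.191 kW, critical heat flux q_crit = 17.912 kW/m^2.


4*pi*q_crit = 225.09
Q/(4*pi*q_crit) = 110.06
r = sqrt(110.06) = 10.491 m

10.491 m


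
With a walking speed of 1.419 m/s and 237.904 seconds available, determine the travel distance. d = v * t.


d = 1.419 * 237.904 = 337.59 m

337.59 m


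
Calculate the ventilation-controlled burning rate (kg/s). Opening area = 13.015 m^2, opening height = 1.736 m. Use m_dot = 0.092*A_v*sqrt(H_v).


sqrt(H_v) = 1.3176
m_dot = 0.092 * 13.015 * 1.3176 = 1.5776 kg/s

1.5776 kg/s
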